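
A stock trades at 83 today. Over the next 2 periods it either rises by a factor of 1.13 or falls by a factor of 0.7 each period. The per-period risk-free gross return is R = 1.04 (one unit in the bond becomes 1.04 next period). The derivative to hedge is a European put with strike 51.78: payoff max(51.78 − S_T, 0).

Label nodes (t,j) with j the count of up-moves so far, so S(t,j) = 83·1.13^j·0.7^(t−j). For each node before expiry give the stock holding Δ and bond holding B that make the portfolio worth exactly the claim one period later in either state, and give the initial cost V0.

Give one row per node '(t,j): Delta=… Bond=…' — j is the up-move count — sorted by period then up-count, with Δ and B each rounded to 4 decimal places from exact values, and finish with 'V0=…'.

Since d<R<u, set p* = (R−d)/(u−d) = 0.7907; price each node as the discounted p*-expectation of its children.
Terminal values V(2,·): V(2,0)=11.1100, V(2,1)=0.0000, V(2,2)=0.0000
  t=1,j=0: stock 58.1000 → up 65.6530 (V=0.0000), down 40.6700 (V=11.1100). Price 2.2359; hedge Δ=-0.4447, bond B=28.0731.
  t=1,j=1: stock 93.7900 → up 105.9827 (V=0.0000), down 65.6530 (V=0.0000). Price 0.0000; hedge Δ=0.0000, bond B=0.0000.
  t=0,j=0: stock 83.0000 → up 93.7900 (V=0.0000), down 58.1000 (V=2.2359). Price 0.4500; hedge Δ=-0.0626, bond B=5.6498.
Check: Δ(0,0)·S0 + B(0,0) = 0.4500 = V0.

(0,0): Delta=-0.0626 Bond=5.6498
(1,0): Delta=-0.4447 Bond=28.0731
(1,1): Delta=0.0000 Bond=0.0000
V0=0.4500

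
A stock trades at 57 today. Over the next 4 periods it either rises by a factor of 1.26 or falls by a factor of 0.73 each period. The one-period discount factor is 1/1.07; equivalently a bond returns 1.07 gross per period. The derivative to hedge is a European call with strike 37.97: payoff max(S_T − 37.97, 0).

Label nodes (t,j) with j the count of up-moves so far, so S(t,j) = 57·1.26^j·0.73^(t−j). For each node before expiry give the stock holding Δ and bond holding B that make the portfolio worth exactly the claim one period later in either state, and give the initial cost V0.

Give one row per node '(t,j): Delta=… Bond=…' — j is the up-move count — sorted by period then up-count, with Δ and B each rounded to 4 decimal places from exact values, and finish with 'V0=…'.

(0,0): Delta=0.9183 Bond=-23.1330
(1,0): Delta=0.7575 Bond=-18.0581
(1,1): Delta=0.9704 Bond=-28.4931
(2,0): Delta=0.3819 Bond=-7.9135
(2,1): Delta=0.8791 Bond=-25.6976
(2,2): Delta=1.0000 Bond=-33.1645
(3,0): Delta=0.0000 Bond=0.0000
(3,1): Delta=0.5055 Bond=-13.1992
(3,2): Delta=1.0000 Bond=-35.4860
(3,3): Delta=1.0000 Bond=-35.4860
V0=29.2120

Under the risk-neutral measure, an up-move has probability p* = (R−d)/(u−d) = 0.6415 and values discount at R = 1.07.
At expiry t=4: V(4,0)=0.0000, V(4,1)=0.0000, V(4,2)=10.2538, V(4,3)=45.2656, V(4,4)=105.6970
(3,0): S=22.1740. Δ = (V_up−V_dn)/(S_up−S_dn) = (0.0000−0.0000)/(27.9392−16.1870) = 0.0000. V = [p*·0.0000 + (1−p*)·0.0000]/1.07 = 0.0000. B = V − Δ·S = 0.0000.
(3,1): S=38.2729. Δ = (V_up−V_dn)/(S_up−S_dn) = (10.2538−0.0000)/(48.2238−27.9392) = 0.5055. V = [p*·10.2538 + (1−p*)·0.0000]/1.07 = 6.1476. B = V − Δ·S = -13.1992.
(3,2): S=66.0600. Δ = (V_up−V_dn)/(S_up−S_dn) = (45.2656−10.2538)/(83.2356−48.2238) = 1.0000. V = [p*·45.2656 + (1−p*)·10.2538]/1.07 = 30.5741. B = V − Δ·S = -35.4860.
(3,3): S=114.0214. Δ = (V_up−V_dn)/(S_up−S_dn) = (105.6970−45.2656)/(143.6670−83.2356) = 1.0000. V = [p*·105.6970 + (1−p*)·45.2656]/1.07 = 78.5355. B = V − Δ·S = -35.4860.
(2,0): S=30.3753. Δ = (V_up−V_dn)/(S_up−S_dn) = (6.1476−0.0000)/(38.2729−22.1740) = 0.3819. V = [p*·6.1476 + (1−p*)·0.0000]/1.07 = 3.6857. B = V − Δ·S = -7.9135.
(2,1): S=52.4286. Δ = (V_up−V_dn)/(S_up−S_dn) = (30.5741−6.1476)/(66.0600−38.2729) = 0.8791. V = [p*·30.5741 + (1−p*)·6.1476]/1.07 = 20.3901. B = V − Δ·S = -25.6976.
(2,2): S=90.4932. Δ = (V_up−V_dn)/(S_up−S_dn) = (78.5355−30.5741)/(114.0214−66.0600) = 1.0000. V = [p*·78.5355 + (1−p*)·30.5741]/1.07 = 57.3287. B = V − Δ·S = -33.1645.
(1,0): S=41.6100. Δ = (V_up−V_dn)/(S_up−S_dn) = (20.3901−3.6857)/(52.4286−30.3753) = 0.7575. V = [p*·20.3901 + (1−p*)·3.6857]/1.07 = 13.4596. B = V − Δ·S = -18.0581.
(1,1): S=71.8200. Δ = (V_up−V_dn)/(S_up−S_dn) = (57.3287−20.3901)/(90.4932−52.4286) = 0.9704. V = [p*·57.3287 + (1−p*)·20.3901]/1.07 = 41.2024. B = V − Δ·S = -28.4931.
(0,0): S=57.0000. Δ = (V_up−V_dn)/(S_up−S_dn) = (41.2024−13.4596)/(71.8200−41.6100) = 0.9183. V = [p*·41.2024 + (1−p*)·13.4596]/1.07 = 29.2120. B = V − Δ·S = -23.1330.
Self-financing check: at every node Δ·S+B equals the discounted successor values.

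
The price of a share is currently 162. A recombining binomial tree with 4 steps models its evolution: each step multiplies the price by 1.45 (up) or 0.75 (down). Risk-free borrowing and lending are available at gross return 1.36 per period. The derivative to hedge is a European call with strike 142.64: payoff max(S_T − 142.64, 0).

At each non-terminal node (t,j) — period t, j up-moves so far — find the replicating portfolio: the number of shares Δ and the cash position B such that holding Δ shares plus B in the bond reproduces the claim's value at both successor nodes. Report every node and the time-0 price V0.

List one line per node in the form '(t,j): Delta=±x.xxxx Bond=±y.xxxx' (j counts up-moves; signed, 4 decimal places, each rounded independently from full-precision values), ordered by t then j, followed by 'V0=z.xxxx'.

(0,0): Delta=0.9930 Bond=-40.4672
(1,0): Delta=0.9329 Bond=-47.7335
(1,1): Delta=0.9976 Bond=-56.1127
(2,0): Delta=0.4917 Bond=-24.7100
(2,1): Delta=0.9666 Bond=-70.8498
(2,2): Delta=1.0000 Bond=-77.1194
(3,0): Delta=0.0000 Bond=0.0000
(3,1): Delta=0.5292 Bond=-38.5638
(3,2): Delta=1.0000 Bond=-104.8824
(3,3): Delta=1.0000 Bond=-104.8824
V0=120.4064

Since d<R<u, set p* = (R−d)/(u−d) = 0.8714; price each node as the discounted p*-expectation of its children.
At expiry t=4: V(4,0)=0.0000, V(4,1)=0.0000, V(4,2)=48.9503, V(4,3)=227.7679, V(4,4)=573.4820
Node (3,0) S=68.3438: V=(p*·0.0000+(1−p*)·0.0000)/1.36=0.0000; Δ=(0.0000−0.0000)/(99.0984−51.2578)=0.0000; B=V−Δ·S=0.0000
Node (3,1) S=132.1312: V=(p*·48.9503+(1−p*)·0.0000)/1.36=31.3652; Δ=(48.9503−0.0000)/(191.5903−99.0984)=0.5292; B=V−Δ·S=-38.5638
Node (3,2) S=255.4538: V=(p*·227.7679+(1−p*)·48.9503)/1.36=150.5714; Δ=(227.7679−48.9503)/(370.4079−191.5903)=1.0000; B=V−Δ·S=-104.8824
Node (3,3) S=493.8773: V=(p*·573.4820+(1−p*)·227.7679)/1.36=388.9949; Δ=(573.4820−227.7679)/(716.1220−370.4079)=1.0000; B=V−Δ·S=-104.8824
Node (2,0) S=91.1250: V=(p*·31.3652+(1−p*)·0.0000)/1.36=20.0975; Δ=(31.3652−0.0000)/(132.1312−68.3438)=0.4917; B=V−Δ·S=-24.7100
Node (2,1) S=176.1750: V=(p*·150.5714+(1−p*)·31.3652)/1.36=99.4448; Δ=(150.5714−31.3652)/(255.4538−132.1313)=0.9666; B=V−Δ·S=-70.8498
Node (2,2) S=340.6050: V=(p*·388.9949+(1−p*)·150.5714)/1.36=263.4856; Δ=(388.9949−150.5714)/(493.8773−255.4538)=1.0000; B=V−Δ·S=-77.1194
Node (1,0) S=121.5000: V=(p*·99.4448+(1−p*)·20.0975)/1.36=65.6198; Δ=(99.4448−20.0975)/(176.1750−91.1250)=0.9329; B=V−Δ·S=-47.7335
Node (1,1) S=234.9000: V=(p*·263.4856+(1−p*)·99.4448)/1.36=178.2314; Δ=(263.4856−99.4448)/(340.6050−176.1750)=0.9976; B=V−Δ·S=-56.1127
Node (0,0) S=162.0000: V=(p*·178.2314+(1−p*)·65.6198)/1.36=120.4064; Δ=(178.2314−65.6198)/(234.9000−121.5000)=0.9930; B=V−Δ·S=-40.4672
Self-financing check: at every node Δ·S+B equals the discounted successor values.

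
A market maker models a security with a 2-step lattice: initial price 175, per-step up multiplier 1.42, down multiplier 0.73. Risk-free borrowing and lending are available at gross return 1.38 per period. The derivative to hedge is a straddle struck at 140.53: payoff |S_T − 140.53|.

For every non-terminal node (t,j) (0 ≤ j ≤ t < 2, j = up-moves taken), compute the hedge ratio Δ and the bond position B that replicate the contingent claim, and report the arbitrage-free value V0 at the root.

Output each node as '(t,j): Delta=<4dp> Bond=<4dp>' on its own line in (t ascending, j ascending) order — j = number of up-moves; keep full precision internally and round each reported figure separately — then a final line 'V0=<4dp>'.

The replicating-portfolio and risk-neutral prices coincide; use p* = (1.38−0.73)/(1.42−0.73) = 0.9420 for the latter.
Terminal payoffs: V(2,0)=47.2725, V(2,1)=40.8750, V(2,2)=212.3400
Node (1,0) S=127.7500: V=(p*·40.8750+(1−p*)·47.2725)/1.38=29.8883; Δ=(40.8750−47.2725)/(181.4050−93.2575)=-0.0726; B=V−Δ·S=39.1601
Node (1,1) S=248.5000: V=(p*·212.3400+(1−p*)·40.8750)/1.38=146.6667; Δ=(212.3400−40.8750)/(352.8700−181.4050)=1.0000; B=V−Δ·S=-101.8333
Node (0,0) S=175.0000: V=(p*·146.6667+(1−p*)·29.8883)/1.38=101.3746; Δ=(146.6667−29.8883)/(248.5000−127.7500)=0.9671; B=V−Δ·S=-67.8694
Self-financing check: at every node Δ·S+B equals the discounted successor values.

(0,0): Delta=0.9671 Bond=-67.8694
(1,0): Delta=-0.0726 Bond=39.1601
(1,1): Delta=1.0000 Bond=-101.8333
V0=101.3746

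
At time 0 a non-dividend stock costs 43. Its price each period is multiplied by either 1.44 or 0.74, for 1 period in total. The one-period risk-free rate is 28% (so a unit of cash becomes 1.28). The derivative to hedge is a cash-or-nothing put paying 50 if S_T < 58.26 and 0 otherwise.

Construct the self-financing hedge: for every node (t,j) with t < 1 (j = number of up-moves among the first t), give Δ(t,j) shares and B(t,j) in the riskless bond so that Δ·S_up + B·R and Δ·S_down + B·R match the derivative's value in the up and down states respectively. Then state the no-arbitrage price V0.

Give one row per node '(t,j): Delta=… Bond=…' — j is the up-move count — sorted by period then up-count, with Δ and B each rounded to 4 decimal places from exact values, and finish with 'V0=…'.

Risk-neutral probability p* = (R−d)/(u−d) = (1.28−0.74)/(1.44−0.74) = 0.7714.
Payoff layer (t=1): V(1,0)=50.0000, V(1,1)=0.0000
(0,0): S=43.0000. Δ = (V_up−V_dn)/(S_up−S_dn) = (0.0000−50.0000)/(61.9200−31.8200) = -1.6611. V = [p*·0.0000 + (1−p*)·50.0000]/1.28 = 8.9286. B = V − Δ·S = 80.3571.
Root portfolio cost Δ·43+B reproduces V0=8.9286.

(0,0): Delta=-1.6611 Bond=80.3571
V0=8.9286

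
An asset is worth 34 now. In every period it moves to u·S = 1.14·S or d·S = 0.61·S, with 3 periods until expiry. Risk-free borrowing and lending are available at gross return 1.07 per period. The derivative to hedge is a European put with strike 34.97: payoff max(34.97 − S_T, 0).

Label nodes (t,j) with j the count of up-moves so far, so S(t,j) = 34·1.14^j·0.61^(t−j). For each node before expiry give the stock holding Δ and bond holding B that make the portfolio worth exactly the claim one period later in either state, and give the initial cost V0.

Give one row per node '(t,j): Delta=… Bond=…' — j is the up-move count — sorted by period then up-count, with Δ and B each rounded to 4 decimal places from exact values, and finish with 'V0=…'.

Under the risk-neutral measure, an up-move has probability p* = (R−d)/(u−d) = 0.8679 and values discount at R = 1.07.
Terminal values V(3,·): V(3,0)=27.2526, V(3,1)=20.5474, V(3,2)=8.0163, V(3,3)=0.0000
  t=2,j=0: stock 12.6514 → up 14.4226 (V=20.5474), down 7.7174 (V=27.2526). Price 20.0308; hedge Δ=-1.0000, bond B=32.6822.
  t=2,j=1: stock 23.6436 → up 26.9537 (V=8.0163), down 14.4226 (V=20.5474). Price 9.0386; hedge Δ=-1.0000, bond B=32.6822.
  t=2,j=2: stock 44.1864 → up 50.3725 (V=0.0000), down 26.9537 (V=8.0163). Price 0.9895; hedge Δ=-0.3423, bond B=16.1146.
  t=1,j=0: stock 20.7400 → up 23.6436 (V=9.0386), down 12.6514 (V=20.0308). Price 9.8042; hedge Δ=-1.0000, bond B=30.5442.
  t=1,j=1: stock 38.7600 → up 44.1864 (V=0.9895), down 23.6436 (V=9.0386). Price 1.9183; hedge Δ=-0.3918, bond B=17.1054.
  t=0,j=0: stock 34.0000 → up 38.7600 (V=1.9183), down 20.7400 (V=9.8042). Price 2.7662; hedge Δ=-0.4376, bond B=17.6452.
Check: Δ(0,0)·S0 + B(0,0) = 2.7662 = V0.

(0,0): Delta=-0.4376 Bond=17.6452
(1,0): Delta=-1.0000 Bond=30.5442
(1,1): Delta=-0.3918 Bond=17.1054
(2,0): Delta=-1.0000 Bond=32.6822
(2,1): Delta=-1.0000 Bond=32.6822
(2,2): Delta=-0.3423 Bond=16.1146
V0=2.7662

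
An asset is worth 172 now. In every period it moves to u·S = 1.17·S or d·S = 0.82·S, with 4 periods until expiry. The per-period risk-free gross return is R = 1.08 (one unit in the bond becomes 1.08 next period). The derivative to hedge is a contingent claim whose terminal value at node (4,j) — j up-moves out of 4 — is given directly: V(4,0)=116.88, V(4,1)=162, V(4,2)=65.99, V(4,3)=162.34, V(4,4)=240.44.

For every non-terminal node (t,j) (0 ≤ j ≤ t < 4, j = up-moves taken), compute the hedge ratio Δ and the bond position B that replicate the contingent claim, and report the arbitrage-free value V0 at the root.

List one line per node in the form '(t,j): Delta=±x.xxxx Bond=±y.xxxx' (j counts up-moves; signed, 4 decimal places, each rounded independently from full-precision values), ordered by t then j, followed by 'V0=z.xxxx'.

No-arbitrage ⇒ martingale measure with p* = (R−d)/(u−d) = 0.7429.
Terminal payoffs: V(4,0)=116.8800, V(4,1)=162.0000, V(4,2)=65.9900, V(4,3)=162.3400, V(4,4)=240.4400
(3,0): S=94.8353. Δ = (V_up−V_dn)/(S_up−S_dn) = (162.0000−116.8800)/(110.9573−77.7649) = 1.3593. V = [p*·162.0000 + (1−p*)·116.8800]/1.08 = 139.2571. B = V − Δ·S = 10.3429.
(3,1): S=135.3138. Δ = (V_up−V_dn)/(S_up−S_dn) = (65.9900−162.0000)/(158.3171−110.9573) = -2.0272. V = [p*·65.9900 + (1−p*)·162.0000]/1.08 = 83.9614. B = V − Δ·S = 358.2757.
(3,2): S=193.0697. Δ = (V_up−V_dn)/(S_up−S_dn) = (162.3400−65.9900)/(225.8915−158.3171) = 1.4258. V = [p*·162.3400 + (1−p*)·65.9900]/1.08 = 127.3743. B = V − Δ·S = -147.9114.
(3,3): S=275.4774. Δ = (V_up−V_dn)/(S_up−S_dn) = (240.4400−162.3400)/(322.3086−225.8915) = 0.8100. V = [p*·240.4400 + (1−p*)·162.3400]/1.08 = 204.0344. B = V − Δ·S = -19.1085.
(2,0): S=115.6528. Δ = (V_up−V_dn)/(S_up−S_dn) = (83.9614−139.2571)/(135.3138−94.8353) = -1.3661. V = [p*·83.9614 + (1−p*)·139.2571]/1.08 = 90.9077. B = V − Δ·S = 248.8956.
(2,1): S=165.0168. Δ = (V_up−V_dn)/(S_up−S_dn) = (127.3743−83.9614)/(193.0697−135.3138) = 0.7517. V = [p*·127.3743 + (1−p*)·83.9614]/1.08 = 107.6028. B = V − Δ·S = -16.4343.
(2,2): S=235.4508. Δ = (V_up−V_dn)/(S_up−S_dn) = (204.0344−127.3743)/(275.4774−193.0697) = 0.9303. V = [p*·204.0344 + (1−p*)·127.3743]/1.08 = 170.6683. B = V − Δ·S = -48.3604.
(1,0): S=141.0400. Δ = (V_up−V_dn)/(S_up−S_dn) = (107.6028−90.9077)/(165.0168−115.6528) = 0.3382. V = [p*·107.6028 + (1−p*)·90.9077]/1.08 = 95.6572. B = V − Δ·S = 47.9569.
(1,1): S=201.2400. Δ = (V_up−V_dn)/(S_up−S_dn) = (170.6683−107.6028)/(235.4508−165.0168) = 0.8954. V = [p*·170.6683 + (1−p*)·107.6028]/1.08 = 143.0106. B = V − Δ·S = -37.1767.
(0,0): S=172.0000. Δ = (V_up−V_dn)/(S_up−S_dn) = (143.0106−95.6572)/(201.2400−141.0400) = 0.7866. V = [p*·143.0106 + (1−p*)·95.6572]/1.08 = 121.1426. B = V − Δ·S = -14.1530.
Root portfolio cost Δ·172+B reproduces V0=121.1426.

(0,0): Delta=0.7866 Bond=-14.1530
(1,0): Delta=0.3382 Bond=47.9569
(1,1): Delta=0.8954 Bond=-37.1767
(2,0): Delta=-1.3661 Bond=248.8956
(2,1): Delta=0.7517 Bond=-16.4343
(2,2): Delta=0.9303 Bond=-48.3604
(3,0): Delta=1.3593 Bond=10.3429
(3,1): Delta=-2.0272 Bond=358.2757
(3,2): Delta=1.4258 Bond=-147.9114
(3,3): Delta=0.8100 Bond=-19.1085
V0=121.1426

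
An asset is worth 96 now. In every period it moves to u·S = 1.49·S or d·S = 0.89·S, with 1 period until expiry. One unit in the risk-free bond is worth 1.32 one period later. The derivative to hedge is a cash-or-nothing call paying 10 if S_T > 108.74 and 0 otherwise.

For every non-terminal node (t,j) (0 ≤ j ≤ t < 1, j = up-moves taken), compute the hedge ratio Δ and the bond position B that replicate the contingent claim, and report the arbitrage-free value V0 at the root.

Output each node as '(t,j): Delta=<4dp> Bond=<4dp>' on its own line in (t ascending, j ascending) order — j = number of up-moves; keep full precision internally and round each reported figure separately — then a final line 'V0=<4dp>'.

(0,0): Delta=0.1736 Bond=-11.2374
V0=5.4293

No-arbitrage ⇒ martingale measure with p* = (R−d)/(u−d) = 0.7167.
Terminal values V(1,·): V(1,0)=0.0000, V(1,1)=10.0000
(0,0): S=96.0000. Δ = (V_up−V_dn)/(S_up−S_dn) = (10.0000−0.0000)/(143.0400−85.4400) = 0.1736. V = [p*·10.0000 + (1−p*)·0.0000]/1.32 = 5.4293. B = V − Δ·S = -11.2374.
Each (Δ,B) replicates both successor values, so the strategy is self-financing and V0 is arbitrage-free.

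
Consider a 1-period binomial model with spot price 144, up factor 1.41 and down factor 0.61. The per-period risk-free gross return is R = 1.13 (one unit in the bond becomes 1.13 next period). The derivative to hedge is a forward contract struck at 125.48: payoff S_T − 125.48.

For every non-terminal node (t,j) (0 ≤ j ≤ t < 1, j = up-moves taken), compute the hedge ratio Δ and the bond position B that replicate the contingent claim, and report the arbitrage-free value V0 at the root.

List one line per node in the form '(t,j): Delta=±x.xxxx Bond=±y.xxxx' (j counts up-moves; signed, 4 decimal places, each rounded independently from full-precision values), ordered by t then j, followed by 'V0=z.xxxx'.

Risk-neutral probability p* = (R−d)/(u−d) = (1.13−0.61)/(1.41−0.61) = 0.6500.
Terminal values V(1,·): V(1,0)=-37.6400, V(1,1)=77.5600
Node (0,0) S=144.0000: V=(p*·77.5600+(1−p*)·-37.6400)/1.13=32.9558; Δ=(77.5600−-37.6400)/(203.0400−87.8400)=1.0000; B=V−Δ·S=-111.0442
The time-0 hedge costs 32.9558, which is the no-arbitrage price.

(0,0): Delta=1.0000 Bond=-111.0442
V0=32.9558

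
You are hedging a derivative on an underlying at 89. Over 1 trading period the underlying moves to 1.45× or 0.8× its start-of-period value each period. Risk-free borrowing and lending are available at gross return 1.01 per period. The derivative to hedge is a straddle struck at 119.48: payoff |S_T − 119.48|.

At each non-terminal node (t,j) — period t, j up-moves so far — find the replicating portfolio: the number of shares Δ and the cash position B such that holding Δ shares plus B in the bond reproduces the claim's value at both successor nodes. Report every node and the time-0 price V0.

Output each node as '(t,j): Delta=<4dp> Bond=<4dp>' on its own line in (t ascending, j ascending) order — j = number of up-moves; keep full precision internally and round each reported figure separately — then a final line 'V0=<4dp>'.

(0,0): Delta=-0.6691 Bond=94.9733
V0=35.4195

Since d<R<u, set p* = (R−d)/(u−d) = 0.3231; price each node as the discounted p*-expectation of its children.
At expiry t=1: V(1,0)=48.2800, V(1,1)=9.5700
(0,0): S=89.0000. Δ = (V_up−V_dn)/(S_up−S_dn) = (9.5700−48.2800)/(129.0500−71.2000) = -0.6691. V = [p*·9.5700 + (1−p*)·48.2800]/1.01 = 35.4195. B = V − Δ·S = 94.9733.
Each (Δ,B) replicates both successor values, so the strategy is self-financing and V0 is arbitrage-free.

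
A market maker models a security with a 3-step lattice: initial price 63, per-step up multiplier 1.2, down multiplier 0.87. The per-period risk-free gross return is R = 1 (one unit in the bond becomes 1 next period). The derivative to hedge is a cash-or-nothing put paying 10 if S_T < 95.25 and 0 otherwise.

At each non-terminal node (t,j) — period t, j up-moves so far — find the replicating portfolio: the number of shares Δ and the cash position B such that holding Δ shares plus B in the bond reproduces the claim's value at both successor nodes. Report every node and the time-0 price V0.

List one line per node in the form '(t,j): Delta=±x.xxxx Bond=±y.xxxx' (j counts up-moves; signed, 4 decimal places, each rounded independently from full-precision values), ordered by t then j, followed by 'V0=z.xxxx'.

(0,0): Delta=-0.0746 Bond=14.0913
(1,0): Delta=0.0000 Bond=10.0000
(1,1): Delta=-0.1579 Bond=20.3857
(2,0): Delta=0.0000 Bond=10.0000
(2,1): Delta=0.0000 Bond=10.0000
(2,2): Delta=-0.3340 Bond=36.3636
V0=9.3887

Under the risk-neutral measure, an up-move has probability p* = (R−d)/(u−d) = 0.3939 and values discount at R = 1.
At expiry t=3: V(3,0)=10.0000, V(3,1)=10.0000, V(3,2)=10.0000, V(3,3)=0.0000
(2,0): S=47.6847. Δ = (V_up−V_dn)/(S_up−S_dn) = (10.0000−10.0000)/(57.2216−41.4857) = 0.0000. V = [p*·10.0000 + (1−p*)·10.0000]/1 = 10.0000. B = V − Δ·S = 10.0000.
(2,1): S=65.7720. Δ = (V_up−V_dn)/(S_up−S_dn) = (10.0000−10.0000)/(78.9264−57.2216) = 0.0000. V = [p*·10.0000 + (1−p*)·10.0000]/1 = 10.0000. B = V − Δ·S = 10.0000.
(2,2): S=90.7200. Δ = (V_up−V_dn)/(S_up−S_dn) = (0.0000−10.0000)/(108.8640−78.9264) = -0.3340. V = [p*·0.0000 + (1−p*)·10.0000]/1 = 6.0606. B = V − Δ·S = 36.3636.
(1,0): S=54.8100. Δ = (V_up−V_dn)/(S_up−S_dn) = (10.0000−10.0000)/(65.7720−47.6847) = 0.0000. V = [p*·10.0000 + (1−p*)·10.0000]/1 = 10.0000. B = V − Δ·S = 10.0000.
(1,1): S=75.6000. Δ = (V_up−V_dn)/(S_up−S_dn) = (6.0606−10.0000)/(90.7200−65.7720) = -0.1579. V = [p*·6.0606 + (1−p*)·10.0000]/1 = 8.4481. B = V − Δ·S = 20.3857.
(0,0): S=63.0000. Δ = (V_up−V_dn)/(S_up−S_dn) = (8.4481−10.0000)/(75.6000−54.8100) = -0.0746. V = [p*·8.4481 + (1−p*)·10.0000]/1 = 9.3887. B = V − Δ·S = 14.0913.
Self-financing check: at every node Δ·S+B equals the discounted successor values.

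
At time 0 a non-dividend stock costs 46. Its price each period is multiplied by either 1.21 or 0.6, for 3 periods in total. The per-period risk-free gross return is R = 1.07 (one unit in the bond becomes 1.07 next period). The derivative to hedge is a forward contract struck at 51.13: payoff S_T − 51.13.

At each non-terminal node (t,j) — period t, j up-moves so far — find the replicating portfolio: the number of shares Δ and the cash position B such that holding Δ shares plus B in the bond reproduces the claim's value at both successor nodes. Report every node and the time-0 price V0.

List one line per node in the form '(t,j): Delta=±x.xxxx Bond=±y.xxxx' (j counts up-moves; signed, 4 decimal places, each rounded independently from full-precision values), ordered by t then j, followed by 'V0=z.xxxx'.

Under the risk-neutral measure, an up-move has probability p* = (R−d)/(u−d) = 0.7705 and values discount at R = 1.07.
At expiry t=3: V(3,0)=-41.1940, V(3,1)=-31.0924, V(3,2)=-10.7208, V(3,3)=30.3618
Node (2,0) S=16.5600: V=(p*·-31.0924+(1−p*)·-41.1940)/1.07=-31.2250; Δ=(-31.0924−-41.1940)/(20.0376−9.9360)=1.0000; B=V−Δ·S=-47.7850
Node (2,1) S=33.3960: V=(p*·-10.7208+(1−p*)·-31.0924)/1.07=-14.3890; Δ=(-10.7208−-31.0924)/(40.4092−20.0376)=1.0000; B=V−Δ·S=-47.7850
Node (2,2) S=67.3486: V=(p*·30.3618+(1−p*)·-10.7208)/1.07=19.5636; Δ=(30.3618−-10.7208)/(81.4918−40.4092)=1.0000; B=V−Δ·S=-47.7850
Node (1,0) S=27.6000: V=(p*·-14.3890+(1−p*)·-31.2250)/1.07=-17.0589; Δ=(-14.3890−-31.2250)/(33.3960−16.5600)=1.0000; B=V−Δ·S=-44.6589
Node (1,1) S=55.6600: V=(p*·19.5636+(1−p*)·-14.3890)/1.07=11.0011; Δ=(19.5636−-14.3890)/(67.3486−33.3960)=1.0000; B=V−Δ·S=-44.6589
Node (0,0) S=46.0000: V=(p*·11.0011+(1−p*)·-17.0589)/1.07=4.2627; Δ=(11.0011−-17.0589)/(55.6600−27.6000)=1.0000; B=V−Δ·S=-41.7373
Self-financing check: at every node Δ·S+B equals the discounted successor values.

(0,0): Delta=1.0000 Bond=-41.7373
(1,0): Delta=1.0000 Bond=-44.6589
(1,1): Delta=1.0000 Bond=-44.6589
(2,0): Delta=1.0000 Bond=-47.7850
(2,1): Delta=1.0000 Bond=-47.7850
(2,2): Delta=1.0000 Bond=-47.7850
V0=4.2627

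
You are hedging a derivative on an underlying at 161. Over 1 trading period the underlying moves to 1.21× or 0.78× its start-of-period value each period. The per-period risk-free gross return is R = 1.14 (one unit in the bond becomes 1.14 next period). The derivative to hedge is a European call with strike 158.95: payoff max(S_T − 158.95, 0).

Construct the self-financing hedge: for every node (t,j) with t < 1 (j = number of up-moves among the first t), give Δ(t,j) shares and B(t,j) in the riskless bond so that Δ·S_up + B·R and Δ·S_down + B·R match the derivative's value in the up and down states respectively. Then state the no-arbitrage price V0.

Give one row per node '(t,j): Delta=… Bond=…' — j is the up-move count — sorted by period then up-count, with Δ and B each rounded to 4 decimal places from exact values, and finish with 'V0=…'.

No-arbitrage ⇒ martingale measure with p* = (R−d)/(u−d) = 0.8372.
At expiry t=1: V(1,0)=0.0000, V(1,1)=35.8600
(0,0): S=161.0000. Δ = (V_up−V_dn)/(S_up−S_dn) = (35.8600−0.0000)/(194.8100−125.5800) = 0.5180. V = [p*·35.8600 + (1−p*)·0.0000]/1.14 = 26.3354. B = V − Δ·S = -57.0600.
Self-financing check: at every node Δ·S+B equals the discounted successor values.

(0,0): Delta=0.5180 Bond=-57.0600
V0=26.3354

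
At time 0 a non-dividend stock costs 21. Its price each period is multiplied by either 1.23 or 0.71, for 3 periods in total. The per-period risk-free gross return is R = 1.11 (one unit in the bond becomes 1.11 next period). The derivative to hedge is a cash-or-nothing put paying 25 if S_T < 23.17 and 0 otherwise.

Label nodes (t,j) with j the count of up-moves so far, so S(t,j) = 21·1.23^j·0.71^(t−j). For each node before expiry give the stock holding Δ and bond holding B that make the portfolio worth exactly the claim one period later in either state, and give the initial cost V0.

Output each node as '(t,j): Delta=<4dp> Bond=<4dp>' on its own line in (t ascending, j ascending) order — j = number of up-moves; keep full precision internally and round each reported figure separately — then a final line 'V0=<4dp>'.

(0,0): Delta=-1.0995 Bond=33.0484
(1,0): Delta=0.0000 Bond=20.2906
(1,1): Delta=-1.2899 Bond=41.6017
(2,0): Delta=0.0000 Bond=22.5225
(2,1): Delta=0.0000 Bond=22.5225
(2,2): Delta=-1.5132 Bond=53.2744
V0=9.9594

Under the risk-neutral measure, an up-move has probability p* = (R−d)/(u−d) = 0.7692 and values discount at R = 1.11.
At expiry t=3: V(3,0)=25.0000, V(3,1)=25.0000, V(3,2)=25.0000, V(3,3)=0.0000
(2,0): S=10.5861. Δ = (V_up−V_dn)/(S_up−S_dn) = (25.0000−25.0000)/(13.0209−7.5161) = 0.0000. V = [p*·25.0000 + (1−p*)·25.0000]/1.11 = 22.5225. B = V − Δ·S = 22.5225.
(2,1): S=18.3393. Δ = (V_up−V_dn)/(S_up−S_dn) = (25.0000−25.0000)/(22.5573−13.0209) = 0.0000. V = [p*·25.0000 + (1−p*)·25.0000]/1.11 = 22.5225. B = V − Δ·S = 22.5225.
(2,2): S=31.7709. Δ = (V_up−V_dn)/(S_up−S_dn) = (0.0000−25.0000)/(39.0782−22.5573) = -1.5132. V = [p*·0.0000 + (1−p*)·25.0000]/1.11 = 5.1975. B = V − Δ·S = 53.2744.
(1,0): S=14.9100. Δ = (V_up−V_dn)/(S_up−S_dn) = (22.5225−22.5225)/(18.3393−10.5861) = 0.0000. V = [p*·22.5225 + (1−p*)·22.5225]/1.11 = 20.2906. B = V − Δ·S = 20.2906.
(1,1): S=25.8300. Δ = (V_up−V_dn)/(S_up−S_dn) = (5.1975−22.5225)/(31.7709−18.3393) = -1.2899. V = [p*·5.1975 + (1−p*)·22.5225]/1.11 = 8.2843. B = V − Δ·S = 41.6017.
(0,0): S=21.0000. Δ = (V_up−V_dn)/(S_up−S_dn) = (8.2843−20.2906)/(25.8300−14.9100) = -1.0995. V = [p*·8.2843 + (1−p*)·20.2906]/1.11 = 9.9594. B = V − Δ·S = 33.0484.
Root portfolio cost Δ·21+B reproduces V0=9.9594.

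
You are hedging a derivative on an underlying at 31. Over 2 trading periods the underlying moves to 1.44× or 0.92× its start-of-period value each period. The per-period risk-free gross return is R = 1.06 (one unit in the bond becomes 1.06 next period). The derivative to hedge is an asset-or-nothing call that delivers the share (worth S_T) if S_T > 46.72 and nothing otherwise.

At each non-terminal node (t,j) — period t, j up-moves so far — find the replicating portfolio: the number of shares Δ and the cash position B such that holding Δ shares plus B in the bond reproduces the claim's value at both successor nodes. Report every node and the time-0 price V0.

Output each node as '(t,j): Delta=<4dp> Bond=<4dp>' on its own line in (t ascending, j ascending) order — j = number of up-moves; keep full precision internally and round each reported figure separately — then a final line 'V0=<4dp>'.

No-arbitrage ⇒ martingale measure with p* = (R−d)/(u−d) = 0.2692.
Payoff layer (t=2): V(2,0)=0.0000, V(2,1)=0.0000, V(2,2)=64.2816
  t=1,j=0: stock 28.5200 → up 41.0688 (V=0.0000), down 26.2384 (V=0.0000). Price 0.0000; hedge Δ=0.0000, bond B=0.0000.
  t=1,j=1: stock 44.6400 → up 64.2816 (V=64.2816), down 41.0688 (V=0.0000). Price 16.3270; hedge Δ=2.7692, bond B=-107.2915.
  t=0,j=0: stock 31.0000 → up 44.6400 (V=16.3270), down 28.5200 (V=0.0000). Price 4.1469; hedge Δ=1.0128, bond B=-27.2511.
Root portfolio cost Δ·31+B reproduces V0=4.1469.

(0,0): Delta=1.0128 Bond=-27.2511
(1,0): Delta=0.0000 Bond=0.0000
(1,1): Delta=2.7692 Bond=-107.2915
V0=4.1469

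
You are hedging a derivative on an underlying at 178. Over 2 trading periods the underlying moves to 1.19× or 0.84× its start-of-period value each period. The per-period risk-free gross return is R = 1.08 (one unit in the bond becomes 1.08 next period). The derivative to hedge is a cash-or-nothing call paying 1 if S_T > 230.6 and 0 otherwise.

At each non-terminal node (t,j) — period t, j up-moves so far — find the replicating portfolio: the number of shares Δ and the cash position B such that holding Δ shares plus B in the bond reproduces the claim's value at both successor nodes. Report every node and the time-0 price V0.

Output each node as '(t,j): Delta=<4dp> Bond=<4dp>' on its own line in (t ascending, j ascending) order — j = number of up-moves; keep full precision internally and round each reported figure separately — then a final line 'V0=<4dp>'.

(0,0): Delta=0.0102 Bond=-1.4109
(1,0): Delta=0.0000 Bond=0.0000
(1,1): Delta=0.0135 Bond=-2.2222
V0=0.4031

The replicating-portfolio and risk-neutral prices coincide; use p* = (1.08−0.84)/(1.19−0.84) = 0.6857 for the latter.
Payoff layer (t=2): V(2,0)=0.0000, V(2,1)=0.0000, V(2,2)=1.0000
Node (1,0) S=149.5200: V=(p*·0.0000+(1−p*)·0.0000)/1.08=0.0000; Δ=(0.0000−0.0000)/(177.9288−125.5968)=0.0000; B=V−Δ·S=0.0000
Node (1,1) S=211.8200: V=(p*·1.0000+(1−p*)·0.0000)/1.08=0.6349; Δ=(1.0000−0.0000)/(252.0658−177.9288)=0.0135; B=V−Δ·S=-2.2222
Node (0,0) S=178.0000: V=(p*·0.6349+(1−p*)·0.0000)/1.08=0.4031; Δ=(0.6349−0.0000)/(211.8200−149.5200)=0.0102; B=V−Δ·S=-1.4109
Root portfolio cost Δ·178+B reproduces V0=0.4031.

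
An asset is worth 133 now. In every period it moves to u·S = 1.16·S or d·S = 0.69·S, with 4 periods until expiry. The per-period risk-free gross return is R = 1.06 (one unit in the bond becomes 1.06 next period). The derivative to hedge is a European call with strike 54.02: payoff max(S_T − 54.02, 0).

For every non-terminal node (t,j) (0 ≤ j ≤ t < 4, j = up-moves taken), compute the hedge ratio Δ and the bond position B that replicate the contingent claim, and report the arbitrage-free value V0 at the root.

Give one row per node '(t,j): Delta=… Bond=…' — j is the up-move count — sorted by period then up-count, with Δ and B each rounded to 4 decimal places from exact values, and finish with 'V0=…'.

Since d<R<u, set p* = (R−d)/(u−d) = 0.7872; price each node as the discounted p*-expectation of its children.
At expiry t=4: V(4,0)=0.0000, V(4,1)=0.0000, V(4,2)=31.1851, V(4,3)=89.2234, V(4,4)=186.7950
Node (3,0) S=43.6917: V=(p*·0.0000+(1−p*)·0.0000)/1.06=0.0000; Δ=(0.0000−0.0000)/(50.6824−30.1473)=0.0000; B=V−Δ·S=0.0000
Node (3,1) S=73.4527: V=(p*·31.1851+(1−p*)·0.0000)/1.06=23.1604; Δ=(31.1851−0.0000)/(85.2051−50.6824)=0.9033; B=V−Δ·S=-43.1910
Node (3,2) S=123.4857: V=(p*·89.2234+(1−p*)·31.1851)/1.06=72.5234; Δ=(89.2234−31.1851)/(143.2434−85.2051)=1.0000; B=V−Δ·S=-50.9623
Node (3,3) S=207.5992: V=(p*·186.7950+(1−p*)·89.2234)/1.06=156.6369; Δ=(186.7950−89.2234)/(240.8150−143.2434)=1.0000; B=V−Δ·S=-50.9623
Node (2,0) S=63.3213: V=(p*·23.1604+(1−p*)·0.0000)/1.06=17.2006; Δ=(23.1604−0.0000)/(73.4527−43.6917)=0.7782; B=V−Δ·S=-32.0768
Node (2,1) S=106.4532: V=(p*·72.5234+(1−p*)·23.1604)/1.06=58.5101; Δ=(72.5234−23.1604)/(123.4857−73.4527)=0.9866; B=V−Δ·S=-46.5177
Node (2,2) S=178.9648: V=(p*·156.6369+(1−p*)·72.5234)/1.06=130.8872; Δ=(156.6369−72.5234)/(207.5992−123.4857)=1.0000; B=V−Δ·S=-48.0776
Node (1,0) S=91.7700: V=(p*·58.5101+(1−p*)·17.2006)/1.06=46.9064; Δ=(58.5101−17.2006)/(106.4532−63.3213)=0.9577; B=V−Δ·S=-40.9860
Node (1,1) S=154.2800: V=(p*·130.8872+(1−p*)·58.5101)/1.06=108.9508; Δ=(130.8872−58.5101)/(178.9648−106.4532)=0.9981; B=V−Δ·S=-45.0431
Node (0,0) S=133.0000: V=(p*·108.9508+(1−p*)·46.9064)/1.06=90.3300; Δ=(108.9508−46.9064)/(154.2800−91.7700)=0.9926; B=V−Δ·S=-41.6792
The time-0 hedge costs 90.3300, which is the no-arbitrage price.

(0,0): Delta=0.9926 Bond=-41.6792
(1,0): Delta=0.9577 Bond=-40.9860
(1,1): Delta=0.9981 Bond=-45.0431
(2,0): Delta=0.7782 Bond=-32.0768
(2,1): Delta=0.9866 Bond=-46.5177
(2,2): Delta=1.0000 Bond=-48.0776
(3,0): Delta=0.0000 Bond=0.0000
(3,1): Delta=0.9033 Bond=-43.1910
(3,2): Delta=1.0000 Bond=-50.9623
(3,3): Delta=1.0000 Bond=-50.9623
V0=90.3300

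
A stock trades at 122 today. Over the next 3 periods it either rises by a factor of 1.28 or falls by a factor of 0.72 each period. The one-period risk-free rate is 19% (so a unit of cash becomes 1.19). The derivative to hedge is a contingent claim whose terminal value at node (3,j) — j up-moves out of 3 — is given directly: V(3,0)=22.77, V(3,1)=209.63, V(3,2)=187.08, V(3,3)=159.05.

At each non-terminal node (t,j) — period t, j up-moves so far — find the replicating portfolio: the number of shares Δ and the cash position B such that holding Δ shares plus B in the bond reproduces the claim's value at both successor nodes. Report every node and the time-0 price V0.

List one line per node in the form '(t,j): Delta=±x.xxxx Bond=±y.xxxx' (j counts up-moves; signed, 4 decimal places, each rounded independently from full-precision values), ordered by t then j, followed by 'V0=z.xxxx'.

Since d<R<u, set p* = (R−d)/(u−d) = 0.8393; price each node as the discounted p*-expectation of its children.
Terminal values V(3,·): V(3,0)=22.7700, V(3,1)=209.6300, V(3,2)=187.0800, V(3,3)=159.0500
  t=2,j=0: stock 63.2448 → up 80.9533 (V=209.6300), down 45.5363 (V=22.7700). Price 150.9235; hedge Δ=5.2760, bond B=-182.7551.
  t=2,j=1: stock 112.4352 → up 143.9171 (V=187.0800), down 80.9533 (V=209.6300). Price 160.2556; hedge Δ=-0.3581, bond B=200.5234.
  t=2,j=2: stock 199.8848 → up 255.8525 (V=159.0500), down 143.9171 (V=187.0800). Price 137.4410; hedge Δ=-0.2504, bond B=187.4946.
  t=1,j=0: stock 87.8400 → up 112.4352 (V=160.2556), down 63.2448 (V=150.9235). Price 133.4082; hedge Δ=0.1897, bond B=116.7438.
  t=1,j=1: stock 156.1600 → up 199.8848 (V=137.4410), down 112.4352 (V=160.2556). Price 118.5779; hedge Δ=-0.2609, bond B=159.3181.
  t=0,j=0: stock 122.0000 → up 156.1600 (V=118.5779), down 87.8400 (V=133.4082). Price 101.6482; hedge Δ=-0.2171, bond B=128.1309.
The time-0 hedge costs 101.6482, which is the no-arbitrage price.

(0,0): Delta=-0.2171 Bond=128.1309
(1,0): Delta=0.1897 Bond=116.7438
(1,1): Delta=-0.2609 Bond=159.3181
(2,0): Delta=5.2760 Bond=-182.7551
(2,1): Delta=-0.3581 Bond=200.5234
(2,2): Delta=-0.2504 Bond=187.4946
V0=101.6482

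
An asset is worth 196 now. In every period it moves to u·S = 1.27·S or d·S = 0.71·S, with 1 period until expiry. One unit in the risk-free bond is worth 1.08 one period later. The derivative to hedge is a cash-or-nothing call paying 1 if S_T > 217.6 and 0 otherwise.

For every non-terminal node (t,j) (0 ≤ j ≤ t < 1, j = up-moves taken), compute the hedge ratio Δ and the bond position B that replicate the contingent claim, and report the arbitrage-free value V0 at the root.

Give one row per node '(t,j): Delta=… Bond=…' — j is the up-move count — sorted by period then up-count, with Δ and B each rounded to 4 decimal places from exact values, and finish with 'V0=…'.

No-arbitrage ⇒ martingale measure with p* = (R−d)/(u−d) = 0.6607.
Terminal values V(1,·): V(1,0)=0.0000, V(1,1)=1.0000
  t=0,j=0: stock 196.0000 → up 248.9200 (V=1.0000), down 139.1600 (V=0.0000). Price 0.6118; hedge Δ=0.0091, bond B=-1.1739.
Check: Δ(0,0)·S0 + B(0,0) = 0.6118 = V0.

(0,0): Delta=0.0091 Bond=-1.1739
V0=0.6118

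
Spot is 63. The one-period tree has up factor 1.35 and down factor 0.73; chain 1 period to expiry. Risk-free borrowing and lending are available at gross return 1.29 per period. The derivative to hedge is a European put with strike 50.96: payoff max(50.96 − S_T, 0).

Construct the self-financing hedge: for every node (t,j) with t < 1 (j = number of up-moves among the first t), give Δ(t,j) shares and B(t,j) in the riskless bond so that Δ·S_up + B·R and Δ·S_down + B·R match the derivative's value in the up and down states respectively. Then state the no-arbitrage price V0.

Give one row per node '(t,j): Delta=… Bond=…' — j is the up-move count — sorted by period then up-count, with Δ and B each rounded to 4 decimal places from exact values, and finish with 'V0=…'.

The replicating-portfolio and risk-neutral prices coincide; use p* = (1.29−0.73)/(1.35−0.73) = 0.9032 for the latter.
At expiry t=1: V(1,0)=4.9700, V(1,1)=0.0000
(0,0): S=63.0000. Δ = (V_up−V_dn)/(S_up−S_dn) = (0.0000−4.9700)/(85.0500−45.9900) = -0.1272. V = [p*·0.0000 + (1−p*)·4.9700]/1.29 = 0.3728. B = V − Δ·S = 8.3890.
The time-0 hedge costs 0.3728, which is the no-arbitrage price.

(0,0): Delta=-0.1272 Bond=8.3890
V0=0.3728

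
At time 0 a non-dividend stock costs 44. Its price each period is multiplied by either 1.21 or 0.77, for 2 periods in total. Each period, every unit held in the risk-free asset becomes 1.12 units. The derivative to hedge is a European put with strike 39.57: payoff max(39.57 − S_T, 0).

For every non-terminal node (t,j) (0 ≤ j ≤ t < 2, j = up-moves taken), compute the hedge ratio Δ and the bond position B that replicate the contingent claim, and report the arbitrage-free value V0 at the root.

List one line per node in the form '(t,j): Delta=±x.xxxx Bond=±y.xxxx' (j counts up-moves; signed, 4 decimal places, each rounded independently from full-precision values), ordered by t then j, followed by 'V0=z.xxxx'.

(0,0): Delta=-0.1272 Bond=6.0458
(1,0): Delta=-0.9044 Bond=33.1041
(1,1): Delta=0.0000 Bond=0.0000
V0=0.4497

Under the risk-neutral measure, an up-move has probability p* = (R−d)/(u−d) = 0.7955 and values discount at R = 1.12.
Terminal payoffs: V(2,0)=13.4824, V(2,1)=0.0000, V(2,2)=0.0000
  t=1,j=0: stock 33.8800 → up 40.9948 (V=0.0000), down 26.0876 (V=13.4824). Price 2.4623; hedge Δ=-0.9044, bond B=33.1041.
  t=1,j=1: stock 53.2400 → up 64.4204 (V=0.0000), down 40.9948 (V=0.0000). Price 0.0000; hedge Δ=0.0000, bond B=0.0000.
  t=0,j=0: stock 44.0000 → up 53.2400 (V=0.0000), down 33.8800 (V=2.4623). Price 0.4497; hedge Δ=-0.1272, bond B=6.0458.
Root portfolio cost Δ·44+B reproduces V0=0.4497.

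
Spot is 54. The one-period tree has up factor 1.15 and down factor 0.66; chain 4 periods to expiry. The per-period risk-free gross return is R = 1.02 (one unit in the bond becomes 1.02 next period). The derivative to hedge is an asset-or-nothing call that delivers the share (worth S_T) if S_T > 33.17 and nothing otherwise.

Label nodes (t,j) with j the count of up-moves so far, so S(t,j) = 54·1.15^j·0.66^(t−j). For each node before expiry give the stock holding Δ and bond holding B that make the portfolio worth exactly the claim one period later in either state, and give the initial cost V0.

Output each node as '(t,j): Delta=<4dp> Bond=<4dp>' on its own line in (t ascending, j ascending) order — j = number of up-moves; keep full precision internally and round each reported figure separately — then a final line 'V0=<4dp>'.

Under the risk-neutral measure, an up-move has probability p* = (R−d)/(u−d) = 0.7347 and values discount at R = 1.02.
Terminal payoffs: V(4,0)=0.0000, V(4,1)=0.0000, V(4,2)=0.0000, V(4,3)=54.2040, V(4,4)=94.4463
(3,0): S=15.5248. Δ = (V_up−V_dn)/(S_up−S_dn) = (0.0000−0.0000)/(17.8535−10.2464) = 0.0000. V = [p*·0.0000 + (1−p*)·0.0000]/1.02 = 0.0000. B = V − Δ·S = 0.0000.
(3,1): S=27.0508. Δ = (V_up−V_dn)/(S_up−S_dn) = (0.0000−0.0000)/(31.1084−17.8535) = 0.0000. V = [p*·0.0000 + (1−p*)·0.0000]/1.02 = 0.0000. B = V − Δ·S = 0.0000.
(3,2): S=47.1339. Δ = (V_up−V_dn)/(S_up−S_dn) = (54.2040−0.0000)/(54.2040−31.1084) = 2.3469. V = [p*·54.2040 + (1−p*)·0.0000]/1.02 = 39.0425. B = V − Δ·S = -71.5779.
(3,3): S=82.1272. Δ = (V_up−V_dn)/(S_up−S_dn) = (94.4463−54.2040)/(94.4463−54.2040) = 1.0000. V = [p*·94.4463 + (1−p*)·54.2040]/1.02 = 82.1272. B = V − Δ·S = 0.0000.
(2,0): S=23.5224. Δ = (V_up−V_dn)/(S_up−S_dn) = (0.0000−0.0000)/(27.0508−15.5248) = 0.0000. V = [p*·0.0000 + (1−p*)·0.0000]/1.02 = 0.0000. B = V − Δ·S = 0.0000.
(2,1): S=40.9860. Δ = (V_up−V_dn)/(S_up−S_dn) = (39.0425−0.0000)/(47.1339−27.0508) = 1.9440. V = [p*·39.0425 + (1−p*)·0.0000]/1.02 = 28.1218. B = V − Δ·S = -51.5567.
(2,2): S=71.4150. Δ = (V_up−V_dn)/(S_up−S_dn) = (82.1272−39.0425)/(82.1272−47.1339) = 1.2312. V = [p*·82.1272 + (1−p*)·39.0425]/1.02 = 69.3104. B = V − Δ·S = -18.6177.
(1,0): S=35.6400. Δ = (V_up−V_dn)/(S_up−S_dn) = (28.1218−0.0000)/(40.9860−23.5224) = 1.6103. V = [p*·28.1218 + (1−p*)·0.0000]/1.02 = 20.2558. B = V − Δ·S = -37.1357.
(1,1): S=62.1000. Δ = (V_up−V_dn)/(S_up−S_dn) = (69.3104−28.1218)/(71.4150−40.9860) = 1.3536. V = [p*·69.3104 + (1−p*)·28.1218]/1.02 = 57.2381. B = V − Δ·S = -26.8202.
(0,0): S=54.0000. Δ = (V_up−V_dn)/(S_up−S_dn) = (57.2381−20.2558)/(62.1000−35.6400) = 1.3977. V = [p*·57.2381 + (1−p*)·20.2558]/1.02 = 46.4965. B = V − Δ·S = -28.9774.
Each (Δ,B) replicates both successor values, so the strategy is self-financing and V0 is arbitrage-free.

(0,0): Delta=1.3977 Bond=-28.9774
(1,0): Delta=1.6103 Bond=-37.1357
(1,1): Delta=1.3536 Bond=-26.8202
(2,0): Delta=0.0000 Bond=0.0000
(2,1): Delta=1.9440 Bond=-51.5567
(2,2): Delta=1.2312 Bond=-18.6177
(3,0): Delta=0.0000 Bond=0.0000
(3,1): Delta=0.0000 Bond=0.0000
(3,2): Delta=2.3469 Bond=-71.5779
(3,3): Delta=1.0000 Bond=0.0000
V0=46.4965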